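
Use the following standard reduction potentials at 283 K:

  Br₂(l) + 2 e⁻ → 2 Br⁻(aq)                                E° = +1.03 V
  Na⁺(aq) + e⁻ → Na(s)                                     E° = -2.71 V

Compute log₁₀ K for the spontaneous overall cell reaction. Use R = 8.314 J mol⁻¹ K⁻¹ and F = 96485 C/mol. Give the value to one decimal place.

133.2

Cathode: Br₂/Br⁻; anode: Na⁺/Na. E°cell = (+1.03) − (-2.71) = +3.74 V, with n = 2.
ΔG° = −nFE° = −RT ln K, so ln K = nFE°/(RT) = (2)(96485)(+3.74) / ((8.314)(283)) = 306.736.
log₁₀ K = 306.736 / ln 10 = 133.2.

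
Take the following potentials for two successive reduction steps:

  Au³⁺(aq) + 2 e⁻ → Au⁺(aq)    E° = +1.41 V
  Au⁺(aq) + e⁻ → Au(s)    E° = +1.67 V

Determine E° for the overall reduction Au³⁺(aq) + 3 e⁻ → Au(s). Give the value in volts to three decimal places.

+1.497 V

Adding the free-energy changes (−nFE°) of the two steps gives −n₃FE°₃ = −n₁FE°₁ − n₂FE°₂.
E°₃ = (2×+1.41 + 1×+1.67) / 3 = (+4.490) / 3 = +1.497 V.
Simply averaging or adding the two E° values would be wrong; the electron-weighted sum is required.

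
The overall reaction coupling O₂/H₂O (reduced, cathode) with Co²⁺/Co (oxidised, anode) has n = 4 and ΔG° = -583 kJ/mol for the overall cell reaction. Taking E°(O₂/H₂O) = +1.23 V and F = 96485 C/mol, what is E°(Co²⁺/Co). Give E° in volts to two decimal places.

E°cell = −ΔG°/(nF) = −(-583×10³)/((4)(96485)) = +1.511 V.
Since O₂/H₂O is the cathode and Co²⁺/Co the anode, E°cell = E°(O₂/H₂O) − E°(Co²⁺/Co).
So E°(Co²⁺/Co) = E°(O₂/H₂O) − E°cell = (+1.23) − (+1.511) = -0.28 V.

-0.28 V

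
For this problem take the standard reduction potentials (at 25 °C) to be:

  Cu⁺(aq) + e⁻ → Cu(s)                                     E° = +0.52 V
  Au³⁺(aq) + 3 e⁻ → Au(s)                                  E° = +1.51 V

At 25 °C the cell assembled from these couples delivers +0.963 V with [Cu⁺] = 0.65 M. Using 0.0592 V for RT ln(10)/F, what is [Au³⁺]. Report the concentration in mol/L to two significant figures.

Au³⁺/Au is the cathode, Cu⁺/Cu the anode: E°cell = +0.99 V, n = 3.
Overall reaction: Au³⁺(aq) + 3 Cu(s) → Au(s) + 3 Cu⁺(aq); Q = [Cu⁺]^3/[Au³⁺]^1.
From E = E° − (0.0592/n) log Q: log Q = (E° − E)·n/0.0592 = (+0.99 − (+0.963))·3/0.0592 = 1.3682.
So 1·log[Au³⁺] = 3·log(0.65) − log Q = -0.5613 − (1.3682) = -1.9295; [Au³⁺] = 10^(-1.9295) ≈ 0.012 M.

0.012 M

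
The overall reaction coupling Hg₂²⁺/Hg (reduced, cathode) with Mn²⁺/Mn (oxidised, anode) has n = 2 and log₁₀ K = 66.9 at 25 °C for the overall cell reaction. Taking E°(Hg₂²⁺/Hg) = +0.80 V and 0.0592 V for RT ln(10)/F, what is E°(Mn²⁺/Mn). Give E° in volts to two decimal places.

E°cell = (0.0592/n)·log K = (0.0592/2)(66.9) = +1.980 V.
Since Hg₂²⁺/Hg is the cathode and Mn²⁺/Mn the anode, E°cell = E°(Hg₂²⁺/Hg) − E°(Mn²⁺/Mn).
So E°(Mn²⁺/Mn) = E°(Hg₂²⁺/Hg) − E°cell = (+0.80) − (+1.980) = -1.18 V.

-1.18 V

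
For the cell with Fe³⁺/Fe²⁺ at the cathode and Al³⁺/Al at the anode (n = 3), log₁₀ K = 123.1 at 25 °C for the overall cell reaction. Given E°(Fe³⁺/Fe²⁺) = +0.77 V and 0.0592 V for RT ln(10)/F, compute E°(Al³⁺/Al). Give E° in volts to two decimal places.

-1.66 V

E°cell = (0.0592/n)·log K = (0.0592/3)(123.1) = +2.429 V.
Since Fe³⁺/Fe²⁺ is the cathode and Al³⁺/Al the anode, E°cell = E°(Fe³⁺/Fe²⁺) − E°(Al³⁺/Al).
So E°(Al³⁺/Al) = E°(Fe³⁺/Fe²⁺) − E°cell = (+0.77) − (+2.429) = -1.66 V.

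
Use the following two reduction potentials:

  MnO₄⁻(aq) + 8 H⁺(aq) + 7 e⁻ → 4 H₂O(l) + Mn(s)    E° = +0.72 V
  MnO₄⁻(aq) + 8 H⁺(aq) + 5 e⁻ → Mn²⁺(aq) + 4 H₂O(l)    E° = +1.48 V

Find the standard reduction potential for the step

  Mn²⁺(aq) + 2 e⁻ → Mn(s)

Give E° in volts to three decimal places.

Sequential free energies add, so n₃E°₃ = n₁E°₁ + n₂E°₂.
With n₃ = 7, and the known step contributing 5×(+1.48) V, the unknown satisfies 2·E° = 7×(+0.72) − 5×(+1.48) = -2.360.
E° = -2.360 / 2 = -1.180 V.

-1.180 V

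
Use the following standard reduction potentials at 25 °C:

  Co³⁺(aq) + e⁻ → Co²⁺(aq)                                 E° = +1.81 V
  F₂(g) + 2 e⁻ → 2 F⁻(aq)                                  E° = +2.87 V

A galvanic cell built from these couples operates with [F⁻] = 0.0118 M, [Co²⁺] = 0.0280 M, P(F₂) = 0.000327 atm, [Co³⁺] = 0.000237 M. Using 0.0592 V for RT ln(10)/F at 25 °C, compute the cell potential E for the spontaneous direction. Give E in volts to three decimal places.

F₂/F⁻ is the cathode (higher E°), Co³⁺/Co²⁺ the anode: E°cell = +2.87 − (+1.81) = +1.06 V, n = 2.
Overall: F₂(g) + 2 Co²⁺(aq) → 2 F⁻(aq) + 2 Co³⁺(aq)
Q = [F⁻]^2·[Co³⁺]^2 / (P(F₂)·[Co²⁺]^2); log Q = -4.516.
E = E° − (0.0592/n) log Q = +1.06 − (0.0592/2)(-4.516) = +1.194 V.

+1.194 V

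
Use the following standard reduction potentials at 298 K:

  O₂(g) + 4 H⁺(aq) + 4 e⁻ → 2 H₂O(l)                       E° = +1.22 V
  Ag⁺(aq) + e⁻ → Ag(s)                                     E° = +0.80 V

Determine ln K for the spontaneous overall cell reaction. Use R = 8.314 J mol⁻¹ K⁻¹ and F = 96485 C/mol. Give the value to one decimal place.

65.4

Cathode: O₂/H₂O; anode: Ag⁺/Ag. E°cell = (+1.22) − (+0.80) = +0.42 V, with n = 4.
ΔG° = −nFE° = −RT ln K, so ln K = nFE°/(RT) = (4)(96485)(+0.42) / ((8.314)(298)) = 65.425.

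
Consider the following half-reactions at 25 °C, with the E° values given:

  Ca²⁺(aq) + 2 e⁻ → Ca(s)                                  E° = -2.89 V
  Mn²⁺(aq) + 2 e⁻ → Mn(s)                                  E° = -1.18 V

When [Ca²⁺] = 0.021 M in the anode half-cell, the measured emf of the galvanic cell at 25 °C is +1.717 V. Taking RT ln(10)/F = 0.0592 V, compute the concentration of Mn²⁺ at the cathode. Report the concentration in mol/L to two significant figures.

0.036 M

Mn²⁺/Mn is the cathode, Ca²⁺/Ca the anode: E°cell = +1.71 V, n = 2.
Overall reaction: Mn²⁺(aq) + Ca(s) → Mn(s) + Ca²⁺(aq); Q = [Ca²⁺]^1/[Mn²⁺]^1.
From E = E° − (0.0592/n) log Q: log Q = (E° − E)·n/0.0592 = (+1.71 − (+1.717))·2/0.0592 = -0.2365.
So 1·log[Mn²⁺] = 1·log(0.021) − log Q = -1.6778 − (-0.2365) = -1.4413; [Mn²⁺] = 10^(-1.4413) ≈ 0.036 M.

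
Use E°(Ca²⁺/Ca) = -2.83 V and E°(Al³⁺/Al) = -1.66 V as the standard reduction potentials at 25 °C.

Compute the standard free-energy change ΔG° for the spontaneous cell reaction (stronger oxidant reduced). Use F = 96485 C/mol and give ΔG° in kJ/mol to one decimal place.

-677.3 kJ/mol

Al³⁺/Al (E° = -1.66 V) is the cathode; Ca²⁺/Ca (E° = -2.83 V) is the anode, so E°cell = +1.17 V.
Balancing electrons gives n = 6 (lcm of 3 and 2).
ΔG° = −nFE° = −(6)(96485)(+1.17) = -677,325 J = -677.3 kJ/mol.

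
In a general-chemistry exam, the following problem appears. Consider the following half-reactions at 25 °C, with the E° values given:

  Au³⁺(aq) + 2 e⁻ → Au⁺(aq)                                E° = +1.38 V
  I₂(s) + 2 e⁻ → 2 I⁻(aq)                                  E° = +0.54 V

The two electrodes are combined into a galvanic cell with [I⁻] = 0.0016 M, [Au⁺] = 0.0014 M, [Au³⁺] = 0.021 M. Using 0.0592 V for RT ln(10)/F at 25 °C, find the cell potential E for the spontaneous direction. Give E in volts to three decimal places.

+0.709 V

Au³⁺/Au⁺ is the cathode (higher E°), I₂/I⁻ the anode: E°cell = +1.38 − (+0.54) = +0.84 V, n = 2.
Overall: Au³⁺(aq) + 2 I⁻(aq) → Au⁺(aq) + I₂(s)
Q = [Au⁺] / ([Au³⁺]·[I⁻]^2); log Q = 4.416.
E = E° − (0.0592/n) log Q = +0.84 − (0.0592/2)(4.416) = +0.709 V.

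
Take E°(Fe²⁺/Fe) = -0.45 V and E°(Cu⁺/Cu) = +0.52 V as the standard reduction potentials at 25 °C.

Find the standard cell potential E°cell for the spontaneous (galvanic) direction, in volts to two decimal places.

The Cu⁺/Cu couple has the higher reduction potential, so it is the cathode; Fe²⁺/Fe is oxidised at the anode.
E°cell = E°(cathode) − E°(anode) = (+0.52) − (-0.45) = +0.97 V.

+0.97 V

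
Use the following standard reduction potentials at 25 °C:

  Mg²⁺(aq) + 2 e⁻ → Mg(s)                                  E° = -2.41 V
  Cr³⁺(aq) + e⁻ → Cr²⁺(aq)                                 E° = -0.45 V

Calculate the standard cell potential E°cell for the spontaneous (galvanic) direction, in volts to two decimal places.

+1.96 V

The Cr³⁺/Cr²⁺ couple has the higher reduction potential, so it is the cathode; Mg²⁺/Mg is oxidised at the anode.
E°cell = E°(cathode) − E°(anode) = (-0.45) − (-2.41) = +1.96 V.
Since E°cell > 0, the reaction is spontaneous under standard conditions.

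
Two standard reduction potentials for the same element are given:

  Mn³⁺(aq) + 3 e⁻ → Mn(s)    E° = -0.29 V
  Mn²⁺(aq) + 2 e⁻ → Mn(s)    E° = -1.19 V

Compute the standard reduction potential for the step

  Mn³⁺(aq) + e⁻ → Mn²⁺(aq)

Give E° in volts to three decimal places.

Sequential free energies add, so n₃E°₃ = n₁E°₁ + n₂E°₂.
With n₃ = 3, and the known step contributing 2×(-1.19) V, the unknown satisfies 1·E° = 3×(-0.29) − 2×(-1.19) = +1.510.
E° = +1.510 / 1 = +1.510 V.

+1.510 V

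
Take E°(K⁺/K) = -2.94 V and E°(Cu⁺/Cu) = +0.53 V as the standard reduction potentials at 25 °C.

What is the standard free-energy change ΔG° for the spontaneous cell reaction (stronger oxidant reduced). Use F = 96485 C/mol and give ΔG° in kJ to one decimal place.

-334.8 kJ

Cu⁺/Cu (E° = +0.53 V) is the cathode; K⁺/K (E° = -2.94 V) is the anode, so E°cell = +3.47 V.
Balancing electrons gives n = 1 (lcm of 1 and 1).
ΔG° = −nFE° = −(1)(96485)(+3.47) = -334,803 J = -334.8 kJ.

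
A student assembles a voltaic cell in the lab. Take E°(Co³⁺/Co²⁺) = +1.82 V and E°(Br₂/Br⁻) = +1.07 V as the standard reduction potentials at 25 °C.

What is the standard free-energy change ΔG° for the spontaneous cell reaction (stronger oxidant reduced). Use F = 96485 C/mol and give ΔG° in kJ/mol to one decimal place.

-144.7 kJ/mol

Co³⁺/Co²⁺ (E° = +1.82 V) is the cathode; Br₂/Br⁻ (E° = +1.07 V) is the anode, so E°cell = +0.75 V.
Balancing electrons gives n = 2 (lcm of 1 and 2).
ΔG° = −nFE° = −(2)(96485)(+0.75) = -144,728 J = -144.7 kJ/mol.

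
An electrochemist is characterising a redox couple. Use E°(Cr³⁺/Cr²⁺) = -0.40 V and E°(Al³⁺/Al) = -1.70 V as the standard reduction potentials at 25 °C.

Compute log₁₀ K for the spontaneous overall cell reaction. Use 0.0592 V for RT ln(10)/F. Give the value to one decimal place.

65.9

Cathode: Cr³⁺/Cr²⁺; anode: Al³⁺/Al. E°cell = +1.30 V, n = 3.
log K = nE°cell / 0.0592 = (3)(+1.30) / 0.0592 = 65.9.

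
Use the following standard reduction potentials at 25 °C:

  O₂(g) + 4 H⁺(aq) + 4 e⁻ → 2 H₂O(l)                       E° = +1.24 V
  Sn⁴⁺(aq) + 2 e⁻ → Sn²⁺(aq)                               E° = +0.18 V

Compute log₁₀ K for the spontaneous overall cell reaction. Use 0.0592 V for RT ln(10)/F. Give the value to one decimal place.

71.6

Cathode: O₂/H₂O; anode: Sn⁴⁺/Sn²⁺. E°cell = +1.06 V, n = 4.
log K = nE°cell / 0.0592 = (4)(+1.06) / 0.0592 = 71.6.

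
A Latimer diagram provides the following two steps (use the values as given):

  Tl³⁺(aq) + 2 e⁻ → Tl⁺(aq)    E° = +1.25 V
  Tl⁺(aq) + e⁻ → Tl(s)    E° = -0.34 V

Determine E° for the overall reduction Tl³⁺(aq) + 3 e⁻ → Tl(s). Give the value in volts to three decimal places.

+0.720 V

Adding the free-energy changes (−nFE°) of the two steps gives −n₃FE°₃ = −n₁FE°₁ − n₂FE°₂.
E°₃ = (2×+1.25 + 1×-0.34) / 3 = (+2.160) / 3 = +0.720 V.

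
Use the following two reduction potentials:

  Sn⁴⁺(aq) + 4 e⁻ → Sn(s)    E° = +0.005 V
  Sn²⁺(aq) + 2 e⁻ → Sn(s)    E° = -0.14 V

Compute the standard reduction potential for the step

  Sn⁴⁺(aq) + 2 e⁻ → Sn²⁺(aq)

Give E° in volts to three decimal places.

+0.150 V

Sequential free energies add, so n₃E°₃ = n₁E°₁ + n₂E°₂.
With n₃ = 4, and the known step contributing 2×(-0.14) V, the unknown satisfies 2·E° = 4×(+0.005) − 2×(-0.14) = +0.300.
E° = +0.300 / 2 = +0.150 V.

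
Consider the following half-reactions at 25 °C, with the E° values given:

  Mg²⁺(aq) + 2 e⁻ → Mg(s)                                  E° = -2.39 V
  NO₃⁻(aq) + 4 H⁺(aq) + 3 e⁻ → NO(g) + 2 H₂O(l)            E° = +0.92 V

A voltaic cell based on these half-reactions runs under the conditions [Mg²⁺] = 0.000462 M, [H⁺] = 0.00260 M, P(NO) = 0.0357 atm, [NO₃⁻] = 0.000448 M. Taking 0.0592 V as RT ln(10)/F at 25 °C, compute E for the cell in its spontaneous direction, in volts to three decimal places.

NO₃⁻/NO is the cathode (higher E°), Mg²⁺/Mg the anode: E°cell = +0.92 − (-2.39) = +3.31 V, n = 6.
Overall: 2 NO₃⁻(aq) + 8 H⁺(aq) + 3 Mg(s) → 2 NO(g) + 4 H₂O(l) + 3 Mg²⁺(aq)
Q = P(NO)^2·[Mg²⁺]^3 / ([NO₃⁻]^2·[H⁺]^8); log Q = 14.477.
E = E° − (0.0592/n) log Q = +3.31 − (0.0592/6)(14.477) = +3.167 V.

+3.167 V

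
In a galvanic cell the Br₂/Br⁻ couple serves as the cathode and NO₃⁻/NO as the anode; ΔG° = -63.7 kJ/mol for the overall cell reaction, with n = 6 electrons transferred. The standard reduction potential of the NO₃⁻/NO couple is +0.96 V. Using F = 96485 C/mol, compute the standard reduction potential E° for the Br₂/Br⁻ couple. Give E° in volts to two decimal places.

+1.07 V

E°cell = −ΔG°/(nF) = −(-63.7×10³)/((6)(96485)) = +0.110 V.
Since Br₂/Br⁻ is the cathode and NO₃⁻/NO the anode, E°cell = E°(Br₂/Br⁻) − E°(NO₃⁻/NO).
So E°(Br₂/Br⁻) = E°cell + E°(NO₃⁻/NO) = +0.110 + (+0.96) = +1.07 V.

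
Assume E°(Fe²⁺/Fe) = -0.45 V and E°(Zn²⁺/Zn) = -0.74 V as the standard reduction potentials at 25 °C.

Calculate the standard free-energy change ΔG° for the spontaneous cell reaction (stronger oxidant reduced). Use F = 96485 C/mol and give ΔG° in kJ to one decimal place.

Fe²⁺/Fe (E° = -0.45 V) is the cathode; Zn²⁺/Zn (E° = -0.74 V) is the anode, so E°cell = +0.29 V.
Balancing electrons gives n = 2 (lcm of 2 and 2).
ΔG° = −nFE° = −(2)(96485)(+0.29) = -55,961 J = -56.0 kJ.

-56.0 kJ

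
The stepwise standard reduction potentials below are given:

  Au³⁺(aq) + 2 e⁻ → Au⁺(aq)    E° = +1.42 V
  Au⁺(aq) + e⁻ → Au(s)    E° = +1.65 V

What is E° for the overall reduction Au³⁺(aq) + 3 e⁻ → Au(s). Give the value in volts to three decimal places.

Since ΔG° = −nFE° is additive over sequential reductions, n₃E°₃ = n₁E°₁ + n₂E°₂.
E°₃ = (2×+1.42 + 1×+1.65) / 3 = (+4.490) / 3 = +1.497 V.
E° values themselves are not directly additive — weighting by electron count is essential.

+1.497 V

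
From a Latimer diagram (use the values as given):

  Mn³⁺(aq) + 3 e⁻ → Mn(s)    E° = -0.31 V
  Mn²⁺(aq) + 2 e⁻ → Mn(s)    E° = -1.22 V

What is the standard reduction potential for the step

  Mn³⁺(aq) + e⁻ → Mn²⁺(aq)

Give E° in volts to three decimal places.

+1.510 V

Sequential free energies add, so n₃E°₃ = n₁E°₁ + n₂E°₂.
With n₃ = 3, and the known step contributing 2×(-1.22) V, the unknown satisfies 1·E° = 3×(-0.31) − 2×(-1.22) = +1.510.
E° = +1.510 / 1 = +1.510 V.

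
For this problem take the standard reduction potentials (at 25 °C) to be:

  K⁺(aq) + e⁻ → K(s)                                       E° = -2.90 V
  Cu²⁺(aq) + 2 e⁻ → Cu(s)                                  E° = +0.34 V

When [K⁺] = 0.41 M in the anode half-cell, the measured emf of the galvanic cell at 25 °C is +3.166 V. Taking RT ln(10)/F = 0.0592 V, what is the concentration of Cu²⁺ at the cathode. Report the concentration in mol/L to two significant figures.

Cu²⁺/Cu is the cathode, K⁺/K the anode: E°cell = +3.24 V, n = 2.
Overall reaction: Cu²⁺(aq) + 2 K(s) → Cu(s) + 2 K⁺(aq); Q = [K⁺]^2/[Cu²⁺]^1.
From E = E° − (0.0592/n) log Q: log Q = (E° − E)·n/0.0592 = (+3.24 − (+3.166))·2/0.0592 = 2.5000.
So 1·log[Cu²⁺] = 2·log(0.41) − log Q = -0.7744 − (2.5000) = -3.2744; [Cu²⁺] = 10^(-3.2744) ≈ 0.00053 M.

0.00053 M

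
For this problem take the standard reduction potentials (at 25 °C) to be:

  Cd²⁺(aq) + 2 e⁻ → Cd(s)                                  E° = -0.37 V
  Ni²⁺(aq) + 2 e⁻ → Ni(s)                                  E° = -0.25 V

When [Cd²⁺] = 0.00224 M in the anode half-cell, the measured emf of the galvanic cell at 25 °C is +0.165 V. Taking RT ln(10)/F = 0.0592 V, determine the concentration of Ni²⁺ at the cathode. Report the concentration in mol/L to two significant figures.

0.074 M

Ni²⁺/Ni is the cathode, Cd²⁺/Cd the anode: E°cell = +0.12 V, n = 2.
Overall reaction: Ni²⁺(aq) + Cd(s) → Ni(s) + Cd²⁺(aq); Q = [Cd²⁺]^1/[Ni²⁺]^1.
From E = E° − (0.0592/n) log Q: log Q = (E° − E)·n/0.0592 = (+0.12 − (+0.165))·2/0.0592 = -1.5203.
So 1·log[Ni²⁺] = 1·log(0.00224) − log Q = -2.6498 − (-1.5203) = -1.1295; [Ni²⁺] = 10^(-1.1295) ≈ 0.074 M.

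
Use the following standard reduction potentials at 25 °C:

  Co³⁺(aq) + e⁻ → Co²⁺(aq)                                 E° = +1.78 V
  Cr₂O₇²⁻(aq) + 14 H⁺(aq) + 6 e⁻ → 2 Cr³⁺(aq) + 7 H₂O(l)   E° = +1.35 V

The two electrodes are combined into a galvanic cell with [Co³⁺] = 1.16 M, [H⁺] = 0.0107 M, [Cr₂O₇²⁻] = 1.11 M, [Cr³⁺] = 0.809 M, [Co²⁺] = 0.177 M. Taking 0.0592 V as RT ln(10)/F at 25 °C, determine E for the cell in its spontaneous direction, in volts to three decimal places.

Co³⁺/Co²⁺ is the cathode (higher E°), Cr₂O₇²⁻/Cr³⁺ the anode: E°cell = +1.78 − (+1.35) = +0.43 V, n = 6.
Overall: 6 Co³⁺(aq) + 2 Cr³⁺(aq) + 7 H₂O(l) → 6 Co²⁺(aq) + Cr₂O₇²⁻(aq) + 14 H⁺(aq)
Q = [Co²⁺]^6·[Cr₂O₇²⁻]·[H⁺]^14 / ([Co³⁺]^6·[Cr³⁺]^2); log Q = -32.258.
E = E° − (0.0592/n) log Q = +0.43 − (0.0592/6)(-32.258) = +0.748 V.

+0.748 V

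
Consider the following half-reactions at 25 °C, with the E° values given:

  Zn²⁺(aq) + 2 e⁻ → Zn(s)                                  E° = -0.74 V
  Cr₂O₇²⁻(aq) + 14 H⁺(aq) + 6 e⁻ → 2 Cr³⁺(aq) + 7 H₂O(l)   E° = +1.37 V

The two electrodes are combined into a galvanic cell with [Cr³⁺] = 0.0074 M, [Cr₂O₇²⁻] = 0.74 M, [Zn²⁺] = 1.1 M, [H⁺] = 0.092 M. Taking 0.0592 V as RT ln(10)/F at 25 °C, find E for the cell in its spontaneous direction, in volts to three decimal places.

Cr₂O₇²⁻/Cr³⁺ is the cathode (higher E°), Zn²⁺/Zn the anode: E°cell = +1.37 − (-0.74) = +2.11 V, n = 6.
Overall: Cr₂O₇²⁻(aq) + 14 H⁺(aq) + 3 Zn(s) → 2 Cr³⁺(aq) + 7 H₂O(l) + 3 Zn²⁺(aq)
Q = [Cr³⁺]^2·[Zn²⁺]^3 / ([Cr₂O₇²⁻]·[H⁺]^14); log Q = 10.500.
E = E° − (0.0592/n) log Q = +2.11 − (0.0592/6)(10.500) = +2.006 V.

+2.006 V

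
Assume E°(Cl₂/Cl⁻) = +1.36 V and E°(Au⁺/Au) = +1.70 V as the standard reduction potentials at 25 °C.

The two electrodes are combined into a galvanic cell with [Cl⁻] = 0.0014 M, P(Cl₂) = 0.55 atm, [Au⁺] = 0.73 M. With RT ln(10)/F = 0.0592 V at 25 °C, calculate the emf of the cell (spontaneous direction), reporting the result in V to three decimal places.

+0.171 V

Au⁺/Au is the cathode (higher E°), Cl₂/Cl⁻ the anode: E°cell = +1.70 − (+1.36) = +0.34 V, n = 2.
Overall: 2 Au⁺(aq) + 2 Cl⁻(aq) → 2 Au(s) + Cl₂(g)
Q = P(Cl₂) / ([Au⁺]^2·[Cl⁻]^2); log Q = 5.721.
E = E° − (0.0592/n) log Q = +0.34 − (0.0592/2)(5.721) = +0.171 V.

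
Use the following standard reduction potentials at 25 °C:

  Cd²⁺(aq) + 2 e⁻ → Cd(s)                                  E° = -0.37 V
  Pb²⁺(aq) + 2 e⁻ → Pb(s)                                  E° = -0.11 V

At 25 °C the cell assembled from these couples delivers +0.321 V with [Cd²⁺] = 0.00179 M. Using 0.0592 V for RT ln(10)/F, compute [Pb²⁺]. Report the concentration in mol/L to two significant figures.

0.21 M

Pb²⁺/Pb is the cathode, Cd²⁺/Cd the anode: E°cell = +0.26 V, n = 2.
Overall reaction: Pb²⁺(aq) + Cd(s) → Pb(s) + Cd²⁺(aq); Q = [Cd²⁺]^1/[Pb²⁺]^1.
From E = E° − (0.0592/n) log Q: log Q = (E° − E)·n/0.0592 = (+0.26 − (+0.321))·2/0.0592 = -2.0608.
So 1·log[Pb²⁺] = 1·log(0.00179) − log Q = -2.7471 − (-2.0608) = -0.6863; [Pb²⁺] = 10^(-0.6863) ≈ 0.21 M.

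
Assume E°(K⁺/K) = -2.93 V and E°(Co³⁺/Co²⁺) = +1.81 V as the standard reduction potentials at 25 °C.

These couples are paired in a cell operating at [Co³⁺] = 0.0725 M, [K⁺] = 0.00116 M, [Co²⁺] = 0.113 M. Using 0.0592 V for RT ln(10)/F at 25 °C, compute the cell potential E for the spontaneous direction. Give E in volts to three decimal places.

Co³⁺/Co²⁺ is the cathode (higher E°), K⁺/K the anode: E°cell = +1.81 − (-2.93) = +4.74 V, n = 1.
Overall: Co³⁺(aq) + K(s) → Co²⁺(aq) + K⁺(aq)
Q = [Co²⁺]·[K⁺] / ([Co³⁺]); log Q = -2.743.
E = E° − (0.0592/n) log Q = +4.74 − (0.0592/1)(-2.743) = +4.902 V.

+4.902 V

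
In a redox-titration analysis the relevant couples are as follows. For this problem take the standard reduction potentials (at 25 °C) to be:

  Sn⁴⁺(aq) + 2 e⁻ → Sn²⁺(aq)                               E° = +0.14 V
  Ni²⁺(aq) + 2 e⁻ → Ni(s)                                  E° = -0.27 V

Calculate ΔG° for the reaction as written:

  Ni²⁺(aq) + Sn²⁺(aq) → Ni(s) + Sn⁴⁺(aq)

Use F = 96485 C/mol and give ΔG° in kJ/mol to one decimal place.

As written, Ni²⁺/Ni is reduced (cathode) and Sn⁴⁺/Sn²⁺ is oxidised (anode), so E°cell = (-0.27) − (+0.14) = -0.41 V.
Balancing electrons gives n = 2.
ΔG° = −nFE° = −(2)(96485)(-0.41) = 79,118 J = +79.1 kJ/mol.

+79.1 kJ/mol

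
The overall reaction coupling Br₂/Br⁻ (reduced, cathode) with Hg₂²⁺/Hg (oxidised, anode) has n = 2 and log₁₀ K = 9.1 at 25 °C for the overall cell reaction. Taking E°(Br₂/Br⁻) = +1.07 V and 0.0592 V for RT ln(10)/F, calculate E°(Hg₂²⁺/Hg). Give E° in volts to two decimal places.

+0.80 V

E°cell = (0.0592/n)·log K = (0.0592/2)(9.1) = +0.269 V.
Since Br₂/Br⁻ is the cathode and Hg₂²⁺/Hg the anode, E°cell = E°(Br₂/Br⁻) − E°(Hg₂²⁺/Hg).
So E°(Hg₂²⁺/Hg) = E°(Br₂/Br⁻) − E°cell = (+1.07) − (+0.269) = +0.80 V.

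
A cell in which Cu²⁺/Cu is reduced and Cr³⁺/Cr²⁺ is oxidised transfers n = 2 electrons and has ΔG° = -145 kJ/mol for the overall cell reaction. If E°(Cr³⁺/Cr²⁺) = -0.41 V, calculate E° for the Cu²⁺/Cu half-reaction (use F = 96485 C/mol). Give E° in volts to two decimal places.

+0.34 V

E°cell = −ΔG°/(nF) = −(-145×10³)/((2)(96485)) = +0.751 V.
Since Cu²⁺/Cu is the cathode and Cr³⁺/Cr²⁺ the anode, E°cell = E°(Cu²⁺/Cu) − E°(Cr³⁺/Cr²⁺).
So E°(Cu²⁺/Cu) = E°cell + E°(Cr³⁺/Cr²⁺) = +0.751 + (-0.41) = +0.34 V.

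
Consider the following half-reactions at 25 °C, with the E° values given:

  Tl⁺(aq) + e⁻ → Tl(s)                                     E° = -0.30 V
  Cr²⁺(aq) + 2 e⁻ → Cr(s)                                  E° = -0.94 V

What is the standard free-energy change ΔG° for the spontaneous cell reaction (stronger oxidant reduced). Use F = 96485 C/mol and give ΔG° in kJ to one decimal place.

-123.5 kJ

Tl⁺/Tl (E° = -0.30 V) is the cathode; Cr²⁺/Cr (E° = -0.94 V) is the anode, so E°cell = +0.64 V.
Balancing electrons gives n = 2 (lcm of 1 and 2).
ΔG° = −nFE° = −(2)(96485)(+0.64) = -123,501 J = -123.5 kJ.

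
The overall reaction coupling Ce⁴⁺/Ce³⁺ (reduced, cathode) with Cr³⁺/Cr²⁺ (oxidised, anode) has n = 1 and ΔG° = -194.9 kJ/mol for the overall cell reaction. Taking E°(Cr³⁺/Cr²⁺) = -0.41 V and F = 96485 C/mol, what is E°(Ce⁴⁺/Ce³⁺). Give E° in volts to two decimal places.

+1.61 V

E°cell = −ΔG°/(nF) = −(-194.9×10³)/((1)(96485)) = +2.020 V.
Since Ce⁴⁺/Ce³⁺ is the cathode and Cr³⁺/Cr²⁺ the anode, E°cell = E°(Ce⁴⁺/Ce³⁺) − E°(Cr³⁺/Cr²⁺).
So E°(Ce⁴⁺/Ce³⁺) = E°cell + E°(Cr³⁺/Cr²⁺) = +2.020 + (-0.41) = +1.61 V.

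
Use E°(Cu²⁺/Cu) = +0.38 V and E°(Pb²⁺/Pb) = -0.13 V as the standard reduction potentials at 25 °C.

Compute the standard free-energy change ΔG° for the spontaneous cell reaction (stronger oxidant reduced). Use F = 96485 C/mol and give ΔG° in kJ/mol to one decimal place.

Cu²⁺/Cu (E° = +0.38 V) is the cathode; Pb²⁺/Pb (E° = -0.13 V) is the anode, so E°cell = +0.51 V.
Balancing electrons gives n = 2 (lcm of 2 and 2).
ΔG° = −nFE° = −(2)(96485)(+0.51) = -98,415 J = -98.4 kJ/mol.

-98.4 kJ/mol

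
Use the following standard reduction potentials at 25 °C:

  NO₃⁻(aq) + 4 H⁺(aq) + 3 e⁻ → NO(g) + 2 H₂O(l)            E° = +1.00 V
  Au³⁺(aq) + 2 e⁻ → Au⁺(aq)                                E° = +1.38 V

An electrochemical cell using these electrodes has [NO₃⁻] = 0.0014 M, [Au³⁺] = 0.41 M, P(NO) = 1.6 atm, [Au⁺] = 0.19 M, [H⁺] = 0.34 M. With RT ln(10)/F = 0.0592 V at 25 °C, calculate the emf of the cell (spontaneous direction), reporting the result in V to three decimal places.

+0.487 V

Au³⁺/Au⁺ is the cathode (higher E°), NO₃⁻/NO the anode: E°cell = +1.38 − (+1.00) = +0.38 V, n = 6.
Overall: 3 Au³⁺(aq) + 2 NO(g) + 4 H₂O(l) → 3 Au⁺(aq) + 2 NO₃⁻(aq) + 8 H⁺(aq)
Q = [Au⁺]^3·[NO₃⁻]^2·[H⁺]^8 / ([Au³⁺]^3·P(NO)^2); log Q = -10.866.
E = E° − (0.0592/n) log Q = +0.38 − (0.0592/6)(-10.866) = +0.487 V.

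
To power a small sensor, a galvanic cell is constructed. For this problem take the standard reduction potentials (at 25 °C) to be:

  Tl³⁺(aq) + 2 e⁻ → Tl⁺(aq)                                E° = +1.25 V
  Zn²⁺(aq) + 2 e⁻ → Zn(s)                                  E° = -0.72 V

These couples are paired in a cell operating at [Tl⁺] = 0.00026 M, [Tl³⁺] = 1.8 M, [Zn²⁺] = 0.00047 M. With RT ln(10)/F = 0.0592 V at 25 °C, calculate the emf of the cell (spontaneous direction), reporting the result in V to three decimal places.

+2.182 V

Tl³⁺/Tl⁺ is the cathode (higher E°), Zn²⁺/Zn the anode: E°cell = +1.25 − (-0.72) = +1.97 V, n = 2.
Overall: Tl³⁺(aq) + Zn(s) → Tl⁺(aq) + Zn²⁺(aq)
Q = [Tl⁺]·[Zn²⁺] / ([Tl³⁺]); log Q = -7.168.
E = E° − (0.0592/n) log Q = +1.97 − (0.0592/2)(-7.168) = +2.182 V.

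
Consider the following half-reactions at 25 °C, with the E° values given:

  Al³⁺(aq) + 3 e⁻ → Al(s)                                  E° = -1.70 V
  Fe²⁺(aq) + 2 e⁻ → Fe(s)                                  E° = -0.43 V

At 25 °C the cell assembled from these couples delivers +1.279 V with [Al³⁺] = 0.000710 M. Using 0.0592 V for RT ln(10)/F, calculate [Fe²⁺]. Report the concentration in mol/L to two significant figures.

Fe²⁺/Fe is the cathode, Al³⁺/Al the anode: E°cell = +1.27 V, n = 6.
Overall reaction: 3 Fe²⁺(aq) + 2 Al(s) → 3 Fe(s) + 2 Al³⁺(aq); Q = [Al³⁺]^2/[Fe²⁺]^3.
From E = E° − (0.0592/n) log Q: log Q = (E° − E)·n/0.0592 = (+1.27 − (+1.279))·6/0.0592 = -0.9122.
So 3·log[Fe²⁺] = 2·log(0.00071) − log Q = -6.2975 − (-0.9122) = -5.3853; log[Fe²⁺] = -5.3853 / 3 = -1.7951; [Fe²⁺] = 10^(-1.7951) ≈ 0.016 M.

0.016 M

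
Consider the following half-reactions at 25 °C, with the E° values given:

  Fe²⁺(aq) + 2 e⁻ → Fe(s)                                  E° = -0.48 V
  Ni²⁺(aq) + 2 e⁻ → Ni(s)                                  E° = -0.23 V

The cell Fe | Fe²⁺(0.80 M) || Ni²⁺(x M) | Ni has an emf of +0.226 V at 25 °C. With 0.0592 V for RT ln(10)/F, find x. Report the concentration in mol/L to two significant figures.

Ni²⁺/Ni is the cathode, Fe²⁺/Fe the anode: E°cell = +0.25 V, n = 2.
Overall reaction: Ni²⁺(aq) + Fe(s) → Ni(s) + Fe²⁺(aq); Q = [Fe²⁺]^1/[Ni²⁺]^1.
From E = E° − (0.0592/n) log Q: log Q = (E° − E)·n/0.0592 = (+0.25 − (+0.226))·2/0.0592 = 0.8108.
So 1·log[Ni²⁺] = 1·log(0.8) − log Q = -0.0969 − (0.8108) = -0.9077; [Ni²⁺] = 10^(-0.9077) ≈ 0.12 M.

0.12 M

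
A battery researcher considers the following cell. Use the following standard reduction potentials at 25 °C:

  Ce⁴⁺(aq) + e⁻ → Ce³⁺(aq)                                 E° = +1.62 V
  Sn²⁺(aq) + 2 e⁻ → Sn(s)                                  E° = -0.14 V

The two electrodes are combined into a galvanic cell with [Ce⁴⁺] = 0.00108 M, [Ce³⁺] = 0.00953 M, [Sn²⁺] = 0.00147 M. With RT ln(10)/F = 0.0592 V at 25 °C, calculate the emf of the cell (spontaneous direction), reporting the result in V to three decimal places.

+1.788 V

Ce⁴⁺/Ce³⁺ is the cathode (higher E°), Sn²⁺/Sn the anode: E°cell = +1.62 − (-0.14) = +1.76 V, n = 2.
Overall: 2 Ce⁴⁺(aq) + Sn(s) → 2 Ce³⁺(aq) + Sn²⁺(aq)
Q = [Ce³⁺]^2·[Sn²⁺] / ([Ce⁴⁺]^2); log Q = -0.941.
E = E° − (0.0592/n) log Q = +1.76 − (0.0592/2)(-0.941) = +1.788 V.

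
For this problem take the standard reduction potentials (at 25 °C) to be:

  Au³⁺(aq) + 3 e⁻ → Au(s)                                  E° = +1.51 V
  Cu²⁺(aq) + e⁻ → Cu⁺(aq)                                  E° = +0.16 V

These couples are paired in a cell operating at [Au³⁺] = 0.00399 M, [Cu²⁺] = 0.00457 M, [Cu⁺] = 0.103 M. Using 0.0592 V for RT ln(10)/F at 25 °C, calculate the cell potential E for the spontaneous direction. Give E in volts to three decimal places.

+1.383 V

Au³⁺/Au is the cathode (higher E°), Cu²⁺/Cu⁺ the anode: E°cell = +1.51 − (+0.16) = +1.35 V, n = 3.
Overall: Au³⁺(aq) + 3 Cu⁺(aq) → Au(s) + 3 Cu²⁺(aq)
Q = [Cu²⁺]^3 / ([Au³⁺]·[Cu⁺]^3); log Q = -1.660.
E = E° − (0.0592/n) log Q = +1.35 − (0.0592/3)(-1.660) = +1.383 V.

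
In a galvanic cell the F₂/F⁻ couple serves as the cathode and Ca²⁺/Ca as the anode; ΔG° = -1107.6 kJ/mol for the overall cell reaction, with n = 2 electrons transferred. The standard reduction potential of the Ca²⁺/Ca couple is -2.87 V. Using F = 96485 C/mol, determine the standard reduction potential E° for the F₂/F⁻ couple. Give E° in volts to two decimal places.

+2.87 V

E°cell = −ΔG°/(nF) = −(-1107.6×10³)/((2)(96485)) = +5.740 V.
Since F₂/F⁻ is the cathode and Ca²⁺/Ca the anode, E°cell = E°(F₂/F⁻) − E°(Ca²⁺/Ca).
So E°(F₂/F⁻) = E°cell + E°(Ca²⁺/Ca) = +5.740 + (-2.87) = +2.87 V.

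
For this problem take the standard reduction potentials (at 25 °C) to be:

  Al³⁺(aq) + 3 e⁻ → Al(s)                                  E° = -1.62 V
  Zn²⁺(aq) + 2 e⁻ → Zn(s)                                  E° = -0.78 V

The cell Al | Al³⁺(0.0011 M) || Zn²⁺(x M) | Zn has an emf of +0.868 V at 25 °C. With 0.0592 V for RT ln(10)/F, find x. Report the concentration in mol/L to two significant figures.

Zn²⁺/Zn is the cathode, Al³⁺/Al the anode: E°cell = +0.84 V, n = 6.
Overall reaction: 3 Zn²⁺(aq) + 2 Al(s) → 3 Zn(s) + 2 Al³⁺(aq); Q = [Al³⁺]^2/[Zn²⁺]^3.
From E = E° − (0.0592/n) log Q: log Q = (E° − E)·n/0.0592 = (+0.84 − (+0.868))·6/0.0592 = -2.8378.
So 3·log[Zn²⁺] = 2·log(0.0011) − log Q = -5.9172 − (-2.8378) = -3.0794; log[Zn²⁺] = -3.0794 / 3 = -1.0265; [Zn²⁺] = 10^(-1.0265) ≈ 0.094 M.

0.094 M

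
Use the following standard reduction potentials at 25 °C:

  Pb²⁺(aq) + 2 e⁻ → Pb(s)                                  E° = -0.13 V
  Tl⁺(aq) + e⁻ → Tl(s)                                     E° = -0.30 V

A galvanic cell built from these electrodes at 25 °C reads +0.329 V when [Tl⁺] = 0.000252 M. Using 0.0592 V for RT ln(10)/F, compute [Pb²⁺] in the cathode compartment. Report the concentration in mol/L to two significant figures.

Pb²⁺/Pb is the cathode, Tl⁺/Tl the anode: E°cell = +0.17 V, n = 2.
Overall reaction: Pb²⁺(aq) + 2 Tl(s) → Pb(s) + 2 Tl⁺(aq); Q = [Tl⁺]^2/[Pb²⁺]^1.
From E = E° − (0.0592/n) log Q: log Q = (E° − E)·n/0.0592 = (+0.17 − (+0.329))·2/0.0592 = -5.3716.
So 1·log[Pb²⁺] = 2·log(0.000252) − log Q = -7.1972 − (-5.3716) = -1.8256; [Pb²⁺] = 10^(-1.8256) ≈ 0.015 M.

0.015 M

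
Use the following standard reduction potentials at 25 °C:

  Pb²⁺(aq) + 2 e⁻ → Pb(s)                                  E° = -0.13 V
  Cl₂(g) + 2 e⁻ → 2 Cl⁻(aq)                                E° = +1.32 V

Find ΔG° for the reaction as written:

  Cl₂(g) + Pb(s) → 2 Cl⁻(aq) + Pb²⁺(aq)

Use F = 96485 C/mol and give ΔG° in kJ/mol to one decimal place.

-279.8 kJ/mol

As written, Cl₂/Cl⁻ is reduced (cathode) and Pb²⁺/Pb is oxidised (anode), so E°cell = (+1.32) − (-0.13) = +1.45 V.
Balancing electrons gives n = 2.
ΔG° = −nFE° = −(2)(96485)(+1.45) = -279,806 J = -279.8 kJ/mol.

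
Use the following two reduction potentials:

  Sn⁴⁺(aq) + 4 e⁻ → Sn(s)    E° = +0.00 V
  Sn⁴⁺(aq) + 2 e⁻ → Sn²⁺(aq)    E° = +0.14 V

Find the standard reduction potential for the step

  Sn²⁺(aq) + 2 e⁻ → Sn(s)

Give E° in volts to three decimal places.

Sequential free energies add, so n₃E°₃ = n₁E°₁ + n₂E°₂.
With n₃ = 4, and the known step contributing 2×(+0.14) V, the unknown satisfies 2·E° = 4×(+0.00) − 2×(+0.14) = -0.280.
E° = -0.280 / 2 = -0.140 V.

-0.140 V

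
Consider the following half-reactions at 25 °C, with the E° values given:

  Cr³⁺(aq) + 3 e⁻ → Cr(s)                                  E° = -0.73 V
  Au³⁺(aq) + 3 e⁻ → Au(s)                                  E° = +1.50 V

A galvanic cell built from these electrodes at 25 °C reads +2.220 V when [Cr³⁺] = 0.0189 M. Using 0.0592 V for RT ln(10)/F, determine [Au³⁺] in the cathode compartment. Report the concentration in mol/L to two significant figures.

0.0059 M

Au³⁺/Au is the cathode, Cr³⁺/Cr the anode: E°cell = +2.23 V, n = 3.
Overall reaction: Au³⁺(aq) + Cr(s) → Au(s) + Cr³⁺(aq); Q = [Cr³⁺]^1/[Au³⁺]^1.
From E = E° − (0.0592/n) log Q: log Q = (E° − E)·n/0.0592 = (+2.23 − (+2.220))·3/0.0592 = 0.5068.
So 1·log[Au³⁺] = 1·log(0.0189) − log Q = -1.7235 − (0.5068) = -2.2303; [Au³⁺] = 10^(-2.2303) ≈ 0.0059 M.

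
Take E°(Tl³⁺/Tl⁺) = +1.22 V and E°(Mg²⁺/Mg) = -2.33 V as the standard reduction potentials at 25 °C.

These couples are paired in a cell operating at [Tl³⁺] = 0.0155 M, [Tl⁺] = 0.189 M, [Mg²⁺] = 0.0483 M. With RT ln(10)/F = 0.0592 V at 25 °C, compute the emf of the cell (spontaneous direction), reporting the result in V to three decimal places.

Tl³⁺/Tl⁺ is the cathode (higher E°), Mg²⁺/Mg the anode: E°cell = +1.22 − (-2.33) = +3.55 V, n = 2.
Overall: Tl³⁺(aq) + Mg(s) → Tl⁺(aq) + Mg²⁺(aq)
Q = [Tl⁺]·[Mg²⁺] / ([Tl³⁺]); log Q = -0.230.
E = E° − (0.0592/n) log Q = +3.55 − (0.0592/2)(-0.230) = +3.557 V.

+3.557 V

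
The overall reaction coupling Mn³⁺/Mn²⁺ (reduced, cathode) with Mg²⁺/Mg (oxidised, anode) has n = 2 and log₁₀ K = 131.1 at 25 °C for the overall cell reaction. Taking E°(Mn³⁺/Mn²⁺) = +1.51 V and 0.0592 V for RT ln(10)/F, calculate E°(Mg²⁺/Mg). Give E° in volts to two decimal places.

-2.37 V

E°cell = (0.0592/n)·log K = (0.0592/2)(131.1) = +3.881 V.
Since Mn³⁺/Mn²⁺ is the cathode and Mg²⁺/Mg the anode, E°cell = E°(Mn³⁺/Mn²⁺) − E°(Mg²⁺/Mg).
So E°(Mg²⁺/Mg) = E°(Mn³⁺/Mn²⁺) − E°cell = (+1.51) − (+3.881) = -2.37 V.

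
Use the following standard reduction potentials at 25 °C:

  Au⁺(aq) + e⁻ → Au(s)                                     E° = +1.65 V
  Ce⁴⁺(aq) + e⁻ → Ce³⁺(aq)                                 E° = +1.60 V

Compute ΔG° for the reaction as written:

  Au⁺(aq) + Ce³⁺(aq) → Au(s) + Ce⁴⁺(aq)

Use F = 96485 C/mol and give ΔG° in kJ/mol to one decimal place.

-4.8 kJ/mol

As written, Au⁺/Au is reduced (cathode) and Ce⁴⁺/Ce³⁺ is oxidised (anode), so E°cell = (+1.65) − (+1.60) = +0.05 V.
Balancing electrons gives n = 1.
ΔG° = −nFE° = −(1)(96485)(+0.05) = -4,824 J = -4.8 kJ/mol.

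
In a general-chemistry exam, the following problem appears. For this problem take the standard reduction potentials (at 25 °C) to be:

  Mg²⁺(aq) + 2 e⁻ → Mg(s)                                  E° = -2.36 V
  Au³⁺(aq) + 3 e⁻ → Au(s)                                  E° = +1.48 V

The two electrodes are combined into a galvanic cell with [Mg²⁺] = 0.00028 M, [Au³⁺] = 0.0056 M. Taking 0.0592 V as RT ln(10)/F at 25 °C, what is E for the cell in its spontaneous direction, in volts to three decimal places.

Au³⁺/Au is the cathode (higher E°), Mg²⁺/Mg the anode: E°cell = +1.48 − (-2.36) = +3.84 V, n = 6.
Overall: 2 Au³⁺(aq) + 3 Mg(s) → 2 Au(s) + 3 Mg²⁺(aq)
Q = [Mg²⁺]^3 / ([Au³⁺]^2); log Q = -6.155.
E = E° − (0.0592/n) log Q = +3.84 − (0.0592/6)(-6.155) = +3.901 V.

+3.901 V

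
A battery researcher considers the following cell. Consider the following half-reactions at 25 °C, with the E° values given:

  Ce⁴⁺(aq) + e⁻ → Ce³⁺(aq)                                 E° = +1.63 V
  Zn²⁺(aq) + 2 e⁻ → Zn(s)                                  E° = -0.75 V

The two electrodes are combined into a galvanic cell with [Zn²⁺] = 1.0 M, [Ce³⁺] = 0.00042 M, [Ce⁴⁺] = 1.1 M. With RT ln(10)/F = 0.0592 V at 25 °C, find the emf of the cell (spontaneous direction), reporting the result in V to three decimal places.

+2.582 V

Ce⁴⁺/Ce³⁺ is the cathode (higher E°), Zn²⁺/Zn the anode: E°cell = +1.63 − (-0.75) = +2.38 V, n = 2.
Overall: 2 Ce⁴⁺(aq) + Zn(s) → 2 Ce³⁺(aq) + Zn²⁺(aq)
Q = [Ce³⁺]^2·[Zn²⁺] / ([Ce⁴⁺]^2); log Q = -6.836.
E = E° − (0.0592/n) log Q = +2.38 − (0.0592/2)(-6.836) = +2.582 V.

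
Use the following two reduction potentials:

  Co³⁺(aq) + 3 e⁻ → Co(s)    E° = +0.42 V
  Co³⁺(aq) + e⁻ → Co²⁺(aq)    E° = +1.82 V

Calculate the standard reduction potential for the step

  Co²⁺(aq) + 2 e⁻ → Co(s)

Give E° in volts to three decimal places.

-0.280 V

Sequential free energies add, so n₃E°₃ = n₁E°₁ + n₂E°₂.
With n₃ = 3, and the known step contributing 1×(+1.82) V, the unknown satisfies 2·E° = 3×(+0.42) − 1×(+1.82) = -0.560.
E° = -0.560 / 2 = -0.280 V.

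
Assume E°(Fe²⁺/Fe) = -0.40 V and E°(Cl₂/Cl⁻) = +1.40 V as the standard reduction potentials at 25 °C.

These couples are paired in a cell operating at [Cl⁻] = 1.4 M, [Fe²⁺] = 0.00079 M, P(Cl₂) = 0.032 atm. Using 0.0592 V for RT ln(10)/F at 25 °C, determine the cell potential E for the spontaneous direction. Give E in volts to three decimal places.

+1.839 V

Cl₂/Cl⁻ is the cathode (higher E°), Fe²⁺/Fe the anode: E°cell = +1.40 − (-0.40) = +1.80 V, n = 2.
Overall: Cl₂(g) + Fe(s) → 2 Cl⁻(aq) + Fe²⁺(aq)
Q = [Cl⁻]^2·[Fe²⁺] / (P(Cl₂)); log Q = -1.315.
E = E° − (0.0592/n) log Q = +1.80 − (0.0592/2)(-1.315) = +1.839 V.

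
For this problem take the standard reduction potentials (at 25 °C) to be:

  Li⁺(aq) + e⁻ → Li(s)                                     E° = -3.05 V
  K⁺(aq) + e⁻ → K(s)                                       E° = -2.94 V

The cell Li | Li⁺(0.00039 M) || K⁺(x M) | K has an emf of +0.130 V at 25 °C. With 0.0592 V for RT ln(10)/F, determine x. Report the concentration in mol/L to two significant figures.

0.00085 M

K⁺/K is the cathode, Li⁺/Li the anode: E°cell = +0.11 V, n = 1.
Overall reaction: K⁺(aq) + Li(s) → K(s) + Li⁺(aq); Q = [Li⁺]^1/[K⁺]^1.
From E = E° − (0.0592/n) log Q: log Q = (E° − E)·n/0.0592 = (+0.11 − (+0.130))·1/0.0592 = -0.3378.
So 1·log[K⁺] = 1·log(0.00039) − log Q = -3.4089 − (-0.3378) = -3.0711; [K⁺] = 10^(-3.0711) ≈ 0.00085 M.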